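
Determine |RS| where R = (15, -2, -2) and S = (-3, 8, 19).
d = √[(-18)² + (10)² + (21)²] = √865 = 29.41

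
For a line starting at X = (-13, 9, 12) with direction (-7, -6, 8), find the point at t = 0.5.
P(0.5) = (-13 + (-7)(0.5), 9 + (-6)(0.5), 12 + 8(0.5)) = (-16.5, 6, 16)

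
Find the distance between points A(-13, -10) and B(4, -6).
Using the distance formula: d = sqrt((x₂-x₁)² + (y₂-y₁)²)
dx = 4 - (-13) = 17
dy = (-6) - (-10) = 4
d = sqrt(17² + 4²) = sqrt(289 + 16) = sqrt(305) = 17.46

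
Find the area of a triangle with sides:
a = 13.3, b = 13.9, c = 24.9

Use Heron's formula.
s = (a+b+c)/2 = (13.3+13.9+24.9)/2 = 26.05
A = √(s(s-a)(s-b)(s-c)) = √(26.05·12.75·12.15·1.15)
A = √4640.79 = 68.12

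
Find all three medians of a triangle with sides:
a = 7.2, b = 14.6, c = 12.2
Using m_x = ½√(2y² + 2z² - x²):
m_a = ½√(2·14.6² + 2·12.2² - 7.2²) = ½√672.16 = 12.96
m_b = ½√(2·7.2² + 2·12.2² - 14.6²) = ½√188.2 = 6.859
m_c = ½√(2·7.2² + 2·14.6² - 12.2²) = ½√381.16 = 9.762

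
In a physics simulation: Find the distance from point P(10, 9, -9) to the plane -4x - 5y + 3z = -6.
d = |(-4)(10) + (-5)(9) + 3(-9) - (-6)| / √((-4)² + (-5)² + 3²) = 106/√50 = 14.99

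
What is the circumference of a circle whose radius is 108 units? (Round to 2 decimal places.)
Circumference = 2 * pi * r
Circumference = 2 * pi * 108
Circumference = 678.58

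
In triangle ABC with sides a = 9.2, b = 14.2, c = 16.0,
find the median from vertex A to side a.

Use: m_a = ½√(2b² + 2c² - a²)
m_a = ½√(2·14.2² + 2·16.0² - 9.2²)
m_a = ½√(403.28 + 512 - 84.64) = ½√830.64 = 14.41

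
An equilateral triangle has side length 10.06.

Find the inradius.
For an equilateral triangle, r = s/(2√3) where s is the side.
r = 10.06/(2√3) = 10.06/3.464102 = 2.904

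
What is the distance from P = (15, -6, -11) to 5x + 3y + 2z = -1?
d = |5(15) + 3(-6) + 2(-11) - (-1)| / √(5² + 3² + 2²) = 36/√38 = 5.84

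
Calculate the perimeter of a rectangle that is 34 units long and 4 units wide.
Perimeter = 2 * (length + width)
Perimeter = 2 * (34 + 4)
Perimeter = 2 * 38
Perimeter = 76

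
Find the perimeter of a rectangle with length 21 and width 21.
Perimeter = 2 * (length + width)
Perimeter = 2 * (21 + 21)
Perimeter = 2 * 42
Perimeter = 84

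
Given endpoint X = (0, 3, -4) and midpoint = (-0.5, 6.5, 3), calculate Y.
Y = (2×(-0.5) - 0, 2×6.5 - 3, 2×3 - (-4)) = (-1, 10, 10)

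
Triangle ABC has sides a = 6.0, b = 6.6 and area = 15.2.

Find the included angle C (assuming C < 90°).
Area = ½ab·sin(C)  →  sin(C) = 2·Area/(ab)
sin(C) = 2·15.2/(6.0·6.6) = 0.767677
C = arcsin(0.767677) = 50.15°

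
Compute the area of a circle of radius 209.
Area = pi * r²
Area = pi * 209²
Area = pi * 43681
Area = 137227.91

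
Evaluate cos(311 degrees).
cos(311 degrees) = 0.6561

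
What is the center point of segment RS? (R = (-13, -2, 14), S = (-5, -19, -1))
Midpoint = ((-13-5)/2, (-2-19)/2, (14-1)/2) = (-9, -10.5, 6.5)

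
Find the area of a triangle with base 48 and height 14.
Area = (1/2) * base * height
Area = (1/2) * 48 * 14
Area = 336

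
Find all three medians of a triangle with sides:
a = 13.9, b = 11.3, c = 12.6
Using m_x = ½√(2y² + 2z² - x²):
m_a = ½√(2·11.3² + 2·12.6² - 13.9²) = ½√379.69 = 9.743
m_b = ½√(2·13.9² + 2·12.6² - 11.3²) = ½√576.25 = 12
m_c = ½√(2·13.9² + 2·11.3² - 12.6²) = ½√483.04 = 10.99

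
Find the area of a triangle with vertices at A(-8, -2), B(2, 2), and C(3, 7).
Using the coordinate formula: Area = (1/2)|x₁(y₂-y₃) + x₂(y₃-y₁) + x₃(y₁-y₂)|
Area = (1/2)|(-8)(2-7) + 2(7-(-2)) + 3((-2)-2)|
Area = (1/2)|(-8)*(-5) + 2*9 + 3*(-4)|
Area = (1/2)|40 + 18 + (-12)|
Area = (1/2)*46 = 23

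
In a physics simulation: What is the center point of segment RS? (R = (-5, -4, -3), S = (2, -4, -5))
Midpoint = ((-5+2)/2, (-4-4)/2, (-3-5)/2) = (-1.5, -4, -4)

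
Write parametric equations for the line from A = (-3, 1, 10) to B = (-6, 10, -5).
Direction vector d = B - A = (-3, 9, -15)
x = -3 - 3t, y = 1 + 9t, z = 10 - 15t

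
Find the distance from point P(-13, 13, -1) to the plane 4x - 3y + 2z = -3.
d = |4(-13) + (-3)(13) + 2(-1) - (-3)| / √(4² + (-3)² + 2²) = 90/√29 = 16.71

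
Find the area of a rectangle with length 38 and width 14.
Area = length * width
Area = 38 * 14
Area = 532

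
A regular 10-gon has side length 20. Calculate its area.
For a regular 10-gon with side length s = 20:
Apothem a = s / (2*tan(pi/10)) = 20 / (2*tan(pi/10)) ≈ 30.7768
Perimeter P = 10 * 20 = 200
Area = (1/2) * P * a = (1/2) * 200 * 30.7768 = 3077.68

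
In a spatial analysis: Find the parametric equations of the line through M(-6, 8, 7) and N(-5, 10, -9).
Direction vector d = N - M = (1, 2, -16)
x = -6 + t, y = 8 + 2t, z = 7 - 16t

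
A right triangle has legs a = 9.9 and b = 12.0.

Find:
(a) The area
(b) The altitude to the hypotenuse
(a) Area = ½ab = ½·9.9·12.0 = 59.4
(b) Hypotenuse c = √(9.9² + 12.0²) = √242.01 = 15.5567
    Area = ½·c·h_c  →  h_c = 2·Area/c = 2·59.4/15.5567 = 7.637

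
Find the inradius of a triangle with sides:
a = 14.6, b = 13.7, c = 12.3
s = (a+b+c)/2 = (14.6+13.7+12.3)/2 = 20.3
Area = √(s(s-a)(s-b)(s-c)) = √(20.3·5.7·6.6·8) = 78.1632
r = Area/s = 78.1632/20.3 = 3.85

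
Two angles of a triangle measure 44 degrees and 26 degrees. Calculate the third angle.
Sum of angles in a triangle = 180 degrees
Third angle = 180 - 44 - 26
Third angle = 110 degrees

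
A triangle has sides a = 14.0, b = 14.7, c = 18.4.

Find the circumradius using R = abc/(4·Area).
s = (a+b+c)/2 = 23.55
Area = √(s(s-a)(s-b)(s-c)) = √(23.55·9.55·8.85·5.15) = 101.245
R = abc/(4·Area) = (14.0·14.7·18.4)/(4·101.245) = 3786.72/404.98 = 9.35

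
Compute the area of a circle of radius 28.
Area = pi * r²
Area = pi * 28²
Area = pi * 784
Area = 2463.01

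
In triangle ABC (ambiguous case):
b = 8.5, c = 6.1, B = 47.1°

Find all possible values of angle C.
sin(C)/c = sin(B)/b  →  sin(C) = c·sin(B)/b = 6.1·sin(47.1°)/8.5 = 0.525707
C₁ = arcsin(0.525707) = 31.72°,  C₂ = 180° - C₁ = 148.28°
Check C₂: A = 180° - 47.1° - 148.28° = -15.38° ≤ 0, rejected
C = 31.72° (one solution)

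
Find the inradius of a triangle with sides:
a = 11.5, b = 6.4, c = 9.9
s = (a+b+c)/2 = (11.5+6.4+9.9)/2 = 13.9
Area = √(s(s-a)(s-b)(s-c)) = √(13.9·2.4·7.5·4) = 31.6354
r = Area/s = 31.6354/13.9 = 2.276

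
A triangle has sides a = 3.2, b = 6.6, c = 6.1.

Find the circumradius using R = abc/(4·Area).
s = (a+b+c)/2 = 7.95
Area = √(s(s-a)(s-b)(s-c)) = √(7.95·4.75·1.35·1.85) = 9.71143
R = abc/(4·Area) = (3.2·6.6·6.1)/(4·9.71143) = 128.832/38.84572 = 3.317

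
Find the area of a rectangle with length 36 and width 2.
Area = length * width
Area = 36 * 2
Area = 72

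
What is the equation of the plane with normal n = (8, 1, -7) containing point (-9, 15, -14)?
d = n·P = (8)(-9) + (1)(15) + (-7)(-14) = 41
Plane: 8x + y - 7z = 41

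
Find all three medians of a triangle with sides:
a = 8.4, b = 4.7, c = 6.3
Using m_x = ½√(2y² + 2z² - x²):
m_a = ½√(2·4.7² + 2·6.3² - 8.4²) = ½√53 = 3.64
m_b = ½√(2·8.4² + 2·6.3² - 4.7²) = ½√198.41 = 7.043
m_c = ½√(2·8.4² + 2·4.7² - 6.3²) = ½√145.61 = 6.033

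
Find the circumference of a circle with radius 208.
Circumference = 2 * pi * r
Circumference = 2 * pi * 208
Circumference = 1306.90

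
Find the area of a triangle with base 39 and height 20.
Area = (1/2) * base * height
Area = (1/2) * 39 * 20
Area = 390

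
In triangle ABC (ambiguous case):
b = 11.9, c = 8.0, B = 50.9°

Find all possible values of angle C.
sin(C)/c = sin(B)/b  →  sin(C) = c·sin(B)/b = 8.0·sin(50.9°)/11.9 = 0.521712
C₁ = arcsin(0.521712) = 31.45°,  C₂ = 180° - C₁ = 148.55°
Check C₂: A = 180° - 50.9° - 148.55° = -19.45° ≤ 0, rejected
C = 31.45° (one solution)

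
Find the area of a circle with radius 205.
Area = pi * r²
Area = pi * 205²
Area = pi * 42025
Area = 132025.43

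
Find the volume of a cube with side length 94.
Volume = s³
Volume = 94³
Volume = 830584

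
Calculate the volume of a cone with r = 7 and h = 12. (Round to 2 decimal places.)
Volume = (1/3) * pi * r² * h
Volume = (1/3) * pi * 7² * 12
Volume = (1/3) * pi * 49 * 12
Volume = (1/3) * pi * 588
Volume = 615.75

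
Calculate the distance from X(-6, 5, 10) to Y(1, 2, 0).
d = √[(7)² + (-3)² + (-10)²] = √158 = 12.57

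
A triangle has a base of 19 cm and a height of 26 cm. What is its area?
Area = (1/2) * base * height
Area = (1/2) * 19 * 26
Area = 247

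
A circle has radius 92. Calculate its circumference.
Circumference = 2 * pi * r
Circumference = 2 * pi * 92
Circumference = 578.05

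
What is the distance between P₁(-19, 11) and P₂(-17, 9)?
Using the distance formula: d = sqrt((x₂-x₁)² + (y₂-y₁)²)
dx = (-17) - (-19) = 2
dy = 9 - 11 = -2
d = sqrt(2² + (-2)²) = sqrt(4 + 4) = sqrt(8) = 2.83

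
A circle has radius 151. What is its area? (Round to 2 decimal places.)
Area = pi * r²
Area = pi * 151²
Area = pi * 22801
Area = 71631.45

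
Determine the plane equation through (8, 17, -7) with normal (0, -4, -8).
d = n·P = (0)(8) + (-4)(17) + (-8)(-7) = -12
Plane: -4y - 8z = -12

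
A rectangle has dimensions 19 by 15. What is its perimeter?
Perimeter = 2 * (length + width)
Perimeter = 2 * (19 + 15)
Perimeter = 2 * 34
Perimeter = 68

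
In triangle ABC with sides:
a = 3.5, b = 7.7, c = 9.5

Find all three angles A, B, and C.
By the law of cosines:
cos(A) = (b² + c² - a²)/(2bc) = 0.938414  →  A = 20.21°
cos(B) = (a² + c² - b²)/(2ac) = 0.649774  →  B = 49.48°
cos(C) = (a² + b² - c²)/(2ab) = -0.347124  →  C = 110.3°
Check: A + B + C = 180.0° ✓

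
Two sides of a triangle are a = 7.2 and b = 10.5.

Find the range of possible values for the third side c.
By the triangle inequality: |a - b| < c < a + b
|7.2 - 10.5| < c < 7.2 + 10.5
3.3 < c < 17.7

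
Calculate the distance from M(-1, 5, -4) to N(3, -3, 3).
d = √[(4)² + (-8)² + (7)²] = √129 = 11.36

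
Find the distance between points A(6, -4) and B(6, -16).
Using the distance formula: d = sqrt((x₂-x₁)² + (y₂-y₁)²)
dx = 6 - 6 = 0
dy = (-16) - (-4) = -12
d = sqrt(0² + (-12)²) = sqrt(0 + 144) = sqrt(144) = 12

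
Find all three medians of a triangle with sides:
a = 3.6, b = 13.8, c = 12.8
Using m_x = ½√(2y² + 2z² - x²):
m_a = ½√(2·13.8² + 2·12.8² - 3.6²) = ½√695.6 = 13.19
m_b = ½√(2·3.6² + 2·12.8² - 13.8²) = ½√163.16 = 6.387
m_c = ½√(2·3.6² + 2·13.8² - 12.8²) = ½√242.96 = 7.794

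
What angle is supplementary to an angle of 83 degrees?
Supplementary angles sum to 180 degrees.
Other angle = 180 - 83
Other angle = 97 degrees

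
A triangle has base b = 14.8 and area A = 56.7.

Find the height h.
A = ½bh  →  h = 2A/b
h = 2·56.7/14.8 = 7.662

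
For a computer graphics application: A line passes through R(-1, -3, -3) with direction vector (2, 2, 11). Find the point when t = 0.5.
P(0.5) = (-1 + 2(0.5), -3 + 2(0.5), -3 + 11(0.5)) = (0, -2, 2.5)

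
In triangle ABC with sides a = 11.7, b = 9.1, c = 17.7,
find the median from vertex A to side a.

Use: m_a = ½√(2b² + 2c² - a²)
m_a = ½√(2·9.1² + 2·17.7² - 11.7²)
m_a = ½√(165.62 + 626.58 - 136.89) = ½√655.31 = 12.8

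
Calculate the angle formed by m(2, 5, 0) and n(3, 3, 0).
m·n = 21, |m|² = 29, |n|² = 18
cos θ = 21/√522 ≈ 0.9191
θ ≈ 23.2°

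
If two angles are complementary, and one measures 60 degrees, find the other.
Complementary angles sum to 90 degrees.
Other angle = 90 - 60
Other angle = 30 degrees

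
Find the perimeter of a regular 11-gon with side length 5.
Perimeter = number of sides * side length
Perimeter = 11 * 5
Perimeter = 55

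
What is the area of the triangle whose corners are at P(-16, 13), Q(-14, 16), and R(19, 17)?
Using the coordinate formula: Area = (1/2)|x₁(y₂-y₃) + x₂(y₃-y₁) + x₃(y₁-y₂)|
Area = (1/2)|(-16)(16-17) + (-14)(17-13) + 19(13-16)|
Area = (1/2)|(-16)*(-1) + (-14)*4 + 19*(-3)|
Area = (1/2)|16 + (-56) + (-57)|
Area = (1/2)*97 = 48.50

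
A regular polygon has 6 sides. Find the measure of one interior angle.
Interior angle of a regular n-gon = (n-2)*180/n
Interior angle = (6-2)*180/6
Interior angle = 4*180/6
Interior angle = 720/6
Interior angle = 120 degrees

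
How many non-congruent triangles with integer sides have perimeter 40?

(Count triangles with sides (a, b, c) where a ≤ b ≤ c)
With a ≤ b ≤ c and a + b + c = 40, the triangle inequality a + b > c gives c < 40/2, so c ≤ 19.
Iterate a from 1 to ⌊p/3⌋ = 13; for each a, b ranges from a to ⌊(p−a)/2⌋ with c = p − a − b, keeping only c ≥ b.
Triples: (2, 19, 19), (3, 18, 19), (4, 17, 19), …
Count = 33 triangles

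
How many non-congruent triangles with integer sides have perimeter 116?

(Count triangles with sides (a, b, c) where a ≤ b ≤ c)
With a ≤ b ≤ c and a + b + c = 116, the triangle inequality a + b > c gives c < 116/2, so c ≤ 57.
Iterate a from 1 to ⌊p/3⌋ = 38; for each a, b ranges from a to ⌊(p−a)/2⌋ with c = p − a − b, keeping only c ≥ b.
Triples: (2, 57, 57), (3, 56, 57), (4, 55, 57), …
Count = 280 triangles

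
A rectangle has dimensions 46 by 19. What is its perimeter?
Perimeter = 2 * (length + width)
Perimeter = 2 * (46 + 19)
Perimeter = 2 * 65
Perimeter = 130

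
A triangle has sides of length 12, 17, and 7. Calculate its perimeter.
Perimeter = sum of all sides
Perimeter = 12 + 17 + 7
Perimeter = 36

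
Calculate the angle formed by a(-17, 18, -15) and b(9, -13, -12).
a·b = -207, |a|² = 838, |b|² = 394
cos θ = -207/√330172 ≈ -0.3602
θ ≈ 111.1°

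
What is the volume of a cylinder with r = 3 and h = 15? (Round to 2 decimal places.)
Volume = pi * r² * h
Volume = pi * 3² * 15
Volume = pi * 9 * 15
Volume = pi * 135
Volume = 424.12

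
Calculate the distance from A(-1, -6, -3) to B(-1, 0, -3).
d = √[(0)² + (6)² + (0)²] = √36 = 6.0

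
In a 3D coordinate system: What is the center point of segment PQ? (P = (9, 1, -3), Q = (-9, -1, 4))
Midpoint = ((9-9)/2, (1-1)/2, (-3+4)/2) = (0, 0, 0.5)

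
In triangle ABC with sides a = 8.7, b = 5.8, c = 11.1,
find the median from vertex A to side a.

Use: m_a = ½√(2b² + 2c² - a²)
m_a = ½√(2·5.8² + 2·11.1² - 8.7²)
m_a = ½√(67.28 + 246.42 - 75.69) = ½√238.01 = 7.714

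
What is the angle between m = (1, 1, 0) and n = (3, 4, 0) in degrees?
m·n = 7, |m|² = 2, |n|² = 25
cos θ = 7/√50 ≈ 0.9899
θ ≈ 8.13°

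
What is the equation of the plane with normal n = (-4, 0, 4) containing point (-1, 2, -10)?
d = n·P = (-4)(-1) + (0)(2) + (4)(-10) = -36
Plane: -4x + 4z = -36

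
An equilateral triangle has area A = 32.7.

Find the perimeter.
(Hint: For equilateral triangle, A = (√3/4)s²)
A = (√3/4)s²  →  s² = 4A/√3 = 4·32.7/√3 = 75.5174
s = 8.69008
Perimeter = 3s = 26.07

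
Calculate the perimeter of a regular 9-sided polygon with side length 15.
Perimeter = number of sides * side length
Perimeter = 9 * 15
Perimeter = 135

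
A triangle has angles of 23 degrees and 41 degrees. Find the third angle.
Sum of angles in a triangle = 180 degrees
Third angle = 180 - 23 - 41
Third angle = 116 degrees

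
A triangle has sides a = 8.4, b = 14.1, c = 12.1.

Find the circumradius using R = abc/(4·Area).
s = (a+b+c)/2 = 17.3
Area = √(s(s-a)(s-b)(s-c)) = √(17.3·8.9·3.2·5.2) = 50.6168
R = abc/(4·Area) = (8.4·14.1·12.1)/(4·50.6168) = 1433.124/202.4672 = 7.078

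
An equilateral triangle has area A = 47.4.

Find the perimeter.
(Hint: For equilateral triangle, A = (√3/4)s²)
A = (√3/4)s²  →  s² = 4A/√3 = 4·47.4/√3 = 109.466
s = 10.4626
Perimeter = 3s = 31.39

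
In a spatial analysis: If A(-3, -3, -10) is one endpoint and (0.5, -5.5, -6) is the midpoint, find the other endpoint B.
B = (2×0.5 - (-3), 2×(-5.5) - (-3), 2×(-6) - (-10)) = (4, -8, -2)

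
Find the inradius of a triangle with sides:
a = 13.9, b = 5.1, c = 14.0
s = (a+b+c)/2 = (13.9+5.1+14.0)/2 = 16.5
Area = √(s(s-a)(s-b)(s-c)) = √(16.5·2.6·11.4·2.5) = 34.9664
r = Area/s = 34.9664/16.5 = 2.119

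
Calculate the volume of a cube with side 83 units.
Volume = s³
Volume = 83³
Volume = 571787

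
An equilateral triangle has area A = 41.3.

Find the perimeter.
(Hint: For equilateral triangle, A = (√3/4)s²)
A = (√3/4)s²  →  s² = 4A/√3 = 4·41.3/√3 = 95.3783
s = 9.76618
Perimeter = 3s = 29.3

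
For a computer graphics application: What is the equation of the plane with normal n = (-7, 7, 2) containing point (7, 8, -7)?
d = n·P = (-7)(7) + (7)(8) + (2)(-7) = -7
Plane: -7x + 7y + 2z = -7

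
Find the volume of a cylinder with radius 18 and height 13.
Volume = pi * r² * h
Volume = pi * 18² * 13
Volume = pi * 324 * 13
Volume = pi * 4212
Volume = 13232.39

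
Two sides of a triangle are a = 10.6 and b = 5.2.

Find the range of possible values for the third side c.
By the triangle inequality: |a - b| < c < a + b
|10.6 - 5.2| < c < 10.6 + 5.2
5.4 < c < 15.8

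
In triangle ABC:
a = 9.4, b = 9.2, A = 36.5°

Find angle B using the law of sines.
sin(B)/b = sin(A)/a
sin(B) = b·sin(A)/a = 9.2·sin(36.5°)/9.4 = 0.582167
B = arcsin(0.582167) = 35.6°  (b ≤ a, so B ≤ A and the acute solution is unique)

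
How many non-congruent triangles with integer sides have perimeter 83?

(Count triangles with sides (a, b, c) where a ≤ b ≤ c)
With a ≤ b ≤ c and a + b + c = 83, the triangle inequality a + b > c gives c < 83/2, so c ≤ 41.
Iterate a from 1 to ⌊p/3⌋ = 27; for each a, b ranges from a to ⌊(p−a)/2⌋ with c = p − a − b, keeping only c ≥ b.
Triples: (1, 41, 41), (2, 40, 41), (3, 39, 41), …
Count = 154 triangles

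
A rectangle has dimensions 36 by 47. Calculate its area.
Area = length * width
Area = 36 * 47
Area = 1692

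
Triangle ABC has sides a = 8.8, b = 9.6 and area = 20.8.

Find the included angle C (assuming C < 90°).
Area = ½ab·sin(C)  →  sin(C) = 2·Area/(ab)
sin(C) = 2·20.8/(8.8·9.6) = 0.492424
C = arcsin(0.492424) = 29.5°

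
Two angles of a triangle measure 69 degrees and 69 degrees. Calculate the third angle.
Sum of angles in a triangle = 180 degrees
Third angle = 180 - 69 - 69
Third angle = 42 degrees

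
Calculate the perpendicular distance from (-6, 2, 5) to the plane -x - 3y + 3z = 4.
d = |(-1)(-6) + (-3)(2) + 3(5) - (4)| / √((-1)² + (-3)² + 3²) = 11/√19 = 2.524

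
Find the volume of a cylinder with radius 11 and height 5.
Volume = pi * r² * h
Volume = pi * 11² * 5
Volume = pi * 121 * 5
Volume = pi * 605
Volume = 1900.66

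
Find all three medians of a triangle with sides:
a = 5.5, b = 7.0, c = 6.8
Using m_x = ½√(2y² + 2z² - x²):
m_a = ½√(2·7.0² + 2·6.8² - 5.5²) = ½√160.23 = 6.329
m_b = ½√(2·5.5² + 2·6.8² - 7.0²) = ½√103.98 = 5.099
m_c = ½√(2·5.5² + 2·7.0² - 6.8²) = ½√112.26 = 5.298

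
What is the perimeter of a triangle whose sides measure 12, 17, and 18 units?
Perimeter = sum of all sides
Perimeter = 12 + 17 + 18
Perimeter = 47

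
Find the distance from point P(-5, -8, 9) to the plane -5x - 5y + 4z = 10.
d = |(-5)(-5) + (-5)(-8) + 4(9) - (10)| / √((-5)² + (-5)² + 4²) = 91/√66 = 11.2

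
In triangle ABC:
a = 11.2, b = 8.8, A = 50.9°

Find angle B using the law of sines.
sin(B)/b = sin(A)/a
sin(B) = b·sin(A)/a = 8.8·sin(50.9°)/11.2 = 0.609751
B = arcsin(0.609751) = 37.57°  (b ≤ a, so B ≤ A and the acute solution is unique)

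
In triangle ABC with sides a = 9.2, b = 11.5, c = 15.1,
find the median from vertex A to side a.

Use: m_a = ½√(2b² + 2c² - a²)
m_a = ½√(2·11.5² + 2·15.1² - 9.2²)
m_a = ½√(264.5 + 456.02 - 84.64) = ½√635.88 = 12.61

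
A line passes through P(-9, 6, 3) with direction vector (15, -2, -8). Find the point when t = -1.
P(-1) = (-9 + 15(-1), 6 + (-2)(-1), 3 + (-8)(-1)) = (-24, 8, 11)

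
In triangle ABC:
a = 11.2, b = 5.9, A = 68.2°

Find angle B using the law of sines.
sin(B)/b = sin(A)/a
sin(B) = b·sin(A)/a = 5.9·sin(68.2°)/11.2 = 0.489113
B = arcsin(0.489113) = 29.28°  (b ≤ a, so B ≤ A and the acute solution is unique)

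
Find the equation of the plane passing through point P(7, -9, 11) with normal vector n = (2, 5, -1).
d = n·P = (2)(7) + (5)(-9) + (-1)(11) = -42
Plane: 2x + 5y - z = -42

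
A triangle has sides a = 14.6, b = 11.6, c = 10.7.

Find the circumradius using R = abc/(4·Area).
s = (a+b+c)/2 = 18.45
Area = √(s(s-a)(s-b)(s-c)) = √(18.45·3.85·6.85·7.75) = 61.408
R = abc/(4·Area) = (14.6·11.6·10.7)/(4·61.408) = 1812.152/245.632 = 7.378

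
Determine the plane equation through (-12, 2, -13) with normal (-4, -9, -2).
d = n·P = (-4)(-12) + (-9)(2) + (-2)(-13) = 56
Plane: -4x - 9y - 2z = 56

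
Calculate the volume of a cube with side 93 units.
Volume = s³
Volume = 93³
Volume = 804357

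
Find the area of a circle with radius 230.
Area = pi * r²
Area = pi * 230²
Area = pi * 52900
Area = 166190.25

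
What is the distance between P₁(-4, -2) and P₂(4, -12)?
Using the distance formula: d = sqrt((x₂-x₁)² + (y₂-y₁)²)
dx = 4 - (-4) = 8
dy = (-12) - (-2) = -10
d = sqrt(8² + (-10)²) = sqrt(64 + 100) = sqrt(164) = 12.81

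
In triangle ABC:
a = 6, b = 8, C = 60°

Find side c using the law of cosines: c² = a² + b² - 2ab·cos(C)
c² = 6² + 8² - 2·6·8·cos(60°)
c² = 36 + 64 - 96·0.5000 = 52
c = √52 = 7.211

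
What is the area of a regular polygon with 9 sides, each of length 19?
For a regular 9-gon with side length s = 19:
Apothem a = s / (2*tan(pi/9)) = 19 / (2*tan(pi/9)) ≈ 26.101
Perimeter P = 9 * 19 = 171
Area = (1/2) * P * a = (1/2) * 171 * 26.101 = 2231.64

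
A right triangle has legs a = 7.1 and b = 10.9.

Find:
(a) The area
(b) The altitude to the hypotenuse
(a) Area = ½ab = ½·7.1·10.9 = 38.695
(b) Hypotenuse c = √(7.1² + 10.9²) = √169.22 = 13.0085
    Area = ½·c·h_c  →  h_c = 2·Area/c = 2·38.695/13.0085 = 5.949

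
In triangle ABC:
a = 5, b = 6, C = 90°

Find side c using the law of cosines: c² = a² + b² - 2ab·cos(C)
c² = 5² + 6² - 2·5·6·cos(90°)
c² = 25 + 36 - 60·0.0000 = 61
c = √61 = 7.81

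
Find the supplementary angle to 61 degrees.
Supplementary angles sum to 180 degrees.
Other angle = 180 - 61
Other angle = 119 degrees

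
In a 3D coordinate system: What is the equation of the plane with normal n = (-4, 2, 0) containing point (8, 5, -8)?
d = n·P = (-4)(8) + (2)(5) + (0)(-8) = -22
Plane: -4x + 2y = -22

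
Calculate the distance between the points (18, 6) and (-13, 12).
Using the distance formula: d = sqrt((x₂-x₁)² + (y₂-y₁)²)
dx = (-13) - 18 = -31
dy = 12 - 6 = 6
d = sqrt((-31)² + 6²) = sqrt(961 + 36) = sqrt(997) = 31.58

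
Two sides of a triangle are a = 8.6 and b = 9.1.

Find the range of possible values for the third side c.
By the triangle inequality: |a - b| < c < a + b
|8.6 - 9.1| < c < 8.6 + 9.1
0.5 < c < 17.7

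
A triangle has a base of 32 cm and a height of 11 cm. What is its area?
Area = (1/2) * base * height
Area = (1/2) * 32 * 11
Area = 176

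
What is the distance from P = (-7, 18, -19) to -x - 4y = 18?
d = |(-1)(-7) + (-4)(18) + 0(-19) - (18)| / √((-1)² + (-4)² + 0²) = 83/√17 = 20.13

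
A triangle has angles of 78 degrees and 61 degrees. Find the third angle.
Sum of angles in a triangle = 180 degrees
Third angle = 180 - 78 - 61
Third angle = 41 degrees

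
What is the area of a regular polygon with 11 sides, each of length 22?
For a regular 11-gon with side length s = 22:
Apothem a = s / (2*tan(pi/11)) = 22 / (2*tan(pi/11)) ≈ 37.4626
Perimeter P = 11 * 22 = 242
Area = (1/2) * P * a = (1/2) * 242 * 37.4626 = 4532.97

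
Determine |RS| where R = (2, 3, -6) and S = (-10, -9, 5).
d = √[(-12)² + (-12)² + (11)²] = √409 = 20.22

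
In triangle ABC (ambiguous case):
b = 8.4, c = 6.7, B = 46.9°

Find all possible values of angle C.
sin(C)/c = sin(B)/b  →  sin(C) = c·sin(B)/b = 6.7·sin(46.9°)/8.4 = 0.582391
C₁ = arcsin(0.582391) = 35.62°,  C₂ = 180° - C₁ = 144.38°
Check C₂: A = 180° - 46.9° - 144.38° = -11.28° ≤ 0, rejected
C = 35.62° (one solution)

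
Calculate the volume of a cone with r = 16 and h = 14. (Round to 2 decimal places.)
Volume = (1/3) * pi * r² * h
Volume = (1/3) * pi * 16² * 14
Volume = (1/3) * pi * 256 * 14
Volume = (1/3) * pi * 3584
Volume = 3753.16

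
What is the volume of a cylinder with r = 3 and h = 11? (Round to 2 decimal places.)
Volume = pi * r² * h
Volume = pi * 3² * 11
Volume = pi * 9 * 11
Volume = pi * 99
Volume = 311.02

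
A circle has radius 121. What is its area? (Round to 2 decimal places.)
Area = pi * r²
Area = pi * 121²
Area = pi * 14641
Area = 45996.06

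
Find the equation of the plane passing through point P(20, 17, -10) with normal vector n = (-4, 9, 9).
d = n·P = (-4)(20) + (9)(17) + (9)(-10) = -17
Plane: -4x + 9y + 9z = -17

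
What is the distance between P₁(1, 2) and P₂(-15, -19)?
Using the distance formula: d = sqrt((x₂-x₁)² + (y₂-y₁)²)
dx = (-15) - 1 = -16
dy = (-19) - 2 = -21
d = sqrt((-16)² + (-21)²) = sqrt(256 + 441) = sqrt(697) = 26.40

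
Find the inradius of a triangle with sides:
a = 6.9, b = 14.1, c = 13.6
s = (a+b+c)/2 = (6.9+14.1+13.6)/2 = 17.3
Area = √(s(s-a)(s-b)(s-c)) = √(17.3·10.4·3.2·3.7) = 46.1547
r = Area/s = 46.1547/17.3 = 2.668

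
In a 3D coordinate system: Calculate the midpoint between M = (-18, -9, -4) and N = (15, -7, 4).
Midpoint = ((-18+15)/2, (-9-7)/2, (-4+4)/2) = (-1.5, -8, 0)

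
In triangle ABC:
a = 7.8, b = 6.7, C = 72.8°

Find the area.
Using A = ½ab·sin(C):
A = ½·7.8·6.7·sin(72.8°) = ½·52.26·0.955278 = 24.96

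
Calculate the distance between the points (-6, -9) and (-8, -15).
Using the distance formula: d = sqrt((x₂-x₁)² + (y₂-y₁)²)
dx = (-8) - (-6) = -2
dy = (-15) - (-9) = -6
d = sqrt((-2)² + (-6)²) = sqrt(4 + 36) = sqrt(40) = 6.32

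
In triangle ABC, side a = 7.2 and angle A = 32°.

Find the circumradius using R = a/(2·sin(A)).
R = a/(2·sin(A)) = 7.2/(2·sin(32°))
R = 7.2/(2·0.529919) = 7.2/1.059839 = 6.793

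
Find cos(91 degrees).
cos(91 degrees) = -0.0175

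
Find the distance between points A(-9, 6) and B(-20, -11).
Using the distance formula: d = sqrt((x₂-x₁)² + (y₂-y₁)²)
dx = (-20) - (-9) = -11
dy = (-11) - 6 = -17
d = sqrt((-11)² + (-17)²) = sqrt(121 + 289) = sqrt(410) = 20.25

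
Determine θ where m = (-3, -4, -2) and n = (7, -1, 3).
m·n = -23, |m|² = 29, |n|² = 59
cos θ = -23/√1711 ≈ -0.556
θ ≈ 123.8°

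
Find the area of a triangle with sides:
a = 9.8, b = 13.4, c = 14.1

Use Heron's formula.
s = (a+b+c)/2 = (9.8+13.4+14.1)/2 = 18.65
A = √(s(s-a)(s-b)(s-c)) = √(18.65·8.85·5.25·4.55)
A = √3942.69 = 62.79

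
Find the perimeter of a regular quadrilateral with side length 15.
Perimeter = number of sides * side length
Perimeter = 4 * 15
Perimeter = 60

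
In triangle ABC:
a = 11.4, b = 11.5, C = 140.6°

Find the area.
Using A = ½ab·sin(C):
A = ½·11.4·11.5·sin(140.6°) = ½·131.1·0.634731 = 41.61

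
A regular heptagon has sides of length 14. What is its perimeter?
Perimeter = number of sides * side length
Perimeter = 7 * 14
Perimeter = 98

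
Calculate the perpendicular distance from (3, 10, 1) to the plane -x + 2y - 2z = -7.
d = |(-1)(3) + 2(10) + (-2)(1) - (-7)| / √((-1)² + 2² + (-2)²) = 22/√9 = 7.333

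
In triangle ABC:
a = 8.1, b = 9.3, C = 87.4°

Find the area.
Using A = ½ab·sin(C):
A = ½·8.1·9.3·sin(87.4°) = ½·75.33·0.998971 = 37.63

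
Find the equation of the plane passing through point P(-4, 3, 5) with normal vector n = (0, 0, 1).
d = n·P = (0)(-4) + (0)(3) + (1)(5) = 5
Plane: z = 5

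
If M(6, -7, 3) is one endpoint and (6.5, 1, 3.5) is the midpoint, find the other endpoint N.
N = (2×6.5 - 6, 2×1 - (-7), 2×3.5 - 3) = (7, 9, 4)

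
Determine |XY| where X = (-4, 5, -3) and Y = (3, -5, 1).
d = √[(7)² + (-10)² + (4)²] = √165 = 12.85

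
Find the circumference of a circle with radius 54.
Circumference = 2 * pi * r
Circumference = 2 * pi * 54
Circumference = 339.29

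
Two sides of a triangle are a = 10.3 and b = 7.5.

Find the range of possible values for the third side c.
By the triangle inequality: |a - b| < c < a + b
|10.3 - 7.5| < c < 10.3 + 7.5
2.8 < c < 17.8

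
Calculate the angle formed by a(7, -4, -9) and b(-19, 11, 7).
a·b = -240, |a|² = 146, |b|² = 531
cos θ = -240/√77526 ≈ -0.862
θ ≈ 149.5°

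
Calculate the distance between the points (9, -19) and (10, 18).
Using the distance formula: d = sqrt((x₂-x₁)² + (y₂-y₁)²)
dx = 10 - 9 = 1
dy = 18 - (-19) = 37
d = sqrt(1² + 37²) = sqrt(1 + 1369) = sqrt(1370) = 37.01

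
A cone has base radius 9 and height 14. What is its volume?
Volume = (1/3) * pi * r² * h
Volume = (1/3) * pi * 9² * 14
Volume = (1/3) * pi * 81 * 14
Volume = (1/3) * pi * 1134
Volume = 1187.52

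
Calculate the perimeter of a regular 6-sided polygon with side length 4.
Perimeter = number of sides * side length
Perimeter = 6 * 4
Perimeter = 24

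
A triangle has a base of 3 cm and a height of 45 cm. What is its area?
Area = (1/2) * base * height
Area = (1/2) * 3 * 45
Area = 67.50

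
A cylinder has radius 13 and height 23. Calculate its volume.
Volume = pi * r² * h
Volume = pi * 13² * 23
Volume = pi * 169 * 23
Volume = pi * 3887
Volume = 12211.37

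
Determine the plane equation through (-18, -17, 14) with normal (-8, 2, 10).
d = n·P = (-8)(-18) + (2)(-17) + (10)(14) = 250
Plane: -8x + 2y + 10z = 250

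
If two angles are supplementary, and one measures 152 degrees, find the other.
Supplementary angles sum to 180 degrees.
Other angle = 180 - 152
Other angle = 28 degrees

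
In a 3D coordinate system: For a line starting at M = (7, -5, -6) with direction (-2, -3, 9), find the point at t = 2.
P(2) = (7 + (-2)(2), -5 + (-3)(2), -6 + 9(2)) = (3, -11, 12)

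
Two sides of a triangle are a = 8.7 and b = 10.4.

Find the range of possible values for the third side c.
By the triangle inequality: |a - b| < c < a + b
|8.7 - 10.4| < c < 8.7 + 10.4
1.7 < c < 19.1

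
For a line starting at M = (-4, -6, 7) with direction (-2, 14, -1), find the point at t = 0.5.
P(0.5) = (-4 + (-2)(0.5), -6 + 14(0.5), 7 + (-1)(0.5)) = (-5, 1, 6.5)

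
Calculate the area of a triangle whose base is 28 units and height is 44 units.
Area = (1/2) * base * height
Area = (1/2) * 28 * 44
Area = 616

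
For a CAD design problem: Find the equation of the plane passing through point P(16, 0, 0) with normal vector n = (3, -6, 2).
d = n·P = (3)(16) + (-6)(0) + (2)(0) = 48
Plane: 3x - 6y + 2z = 48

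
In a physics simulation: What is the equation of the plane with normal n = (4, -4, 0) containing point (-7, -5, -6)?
d = n·P = (4)(-7) + (-4)(-5) + (0)(-6) = -8
Plane: 4x - 4y = -8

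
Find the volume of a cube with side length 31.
Volume = s³
Volume = 31³
Volume = 29791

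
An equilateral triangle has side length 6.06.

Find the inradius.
For an equilateral triangle, r = s/(2√3) where s is the side.
r = 6.06/(2√3) = 6.06/3.464102 = 1.749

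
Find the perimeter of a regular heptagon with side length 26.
Perimeter = number of sides * side length
Perimeter = 7 * 26
Perimeter = 182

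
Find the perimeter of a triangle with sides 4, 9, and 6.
Perimeter = sum of all sides
Perimeter = 4 + 9 + 6
Perimeter = 19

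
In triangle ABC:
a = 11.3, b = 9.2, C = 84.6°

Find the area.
Using A = ½ab·sin(C):
A = ½·11.3·9.2·sin(84.6°) = ½·103.96·0.995562 = 51.75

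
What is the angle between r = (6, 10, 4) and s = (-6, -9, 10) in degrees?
r·s = -86, |r|² = 152, |s|² = 217
cos θ = -86/√32984 ≈ -0.4735
θ ≈ 118.3°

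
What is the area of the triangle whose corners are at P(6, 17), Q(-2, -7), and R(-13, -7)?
Using the coordinate formula: Area = (1/2)|x₁(y₂-y₃) + x₂(y₃-y₁) + x₃(y₁-y₂)|
Area = (1/2)|6((-7)-(-7)) + (-2)((-7)-17) + (-13)(17-(-7))|
Area = (1/2)|6*0 + (-2)*(-24) + (-13)*24|
Area = (1/2)|0 + 48 + (-312)|
Area = (1/2)*264 = 132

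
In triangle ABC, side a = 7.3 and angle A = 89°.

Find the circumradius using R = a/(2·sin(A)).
R = a/(2·sin(A)) = 7.3/(2·sin(89°))
R = 7.3/(2·0.999848) = 7.3/1.999695 = 3.651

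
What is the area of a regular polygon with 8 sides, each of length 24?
For a regular 8-gon with side length s = 24:
Apothem a = s / (2*tan(pi/8)) = 24 / (2*tan(pi/8)) ≈ 28.97056
Perimeter P = 8 * 24 = 192
Area = (1/2) * P * a = (1/2) * 192 * 28.97056 = 2781.17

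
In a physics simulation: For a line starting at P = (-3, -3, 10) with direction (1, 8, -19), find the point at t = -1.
P(-1) = (-3 + 1(-1), -3 + 8(-1), 10 + (-19)(-1)) = (-4, -11, 29)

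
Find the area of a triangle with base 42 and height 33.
Area = (1/2) * base * height
Area = (1/2) * 42 * 33
Area = 693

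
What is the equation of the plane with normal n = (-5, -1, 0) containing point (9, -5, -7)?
d = n·P = (-5)(9) + (-1)(-5) + (0)(-7) = -40
Plane: -5x - y = -40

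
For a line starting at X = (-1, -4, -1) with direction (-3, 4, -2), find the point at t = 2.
P(2) = (-1 + (-3)(2), -4 + 4(2), -1 + (-2)(2)) = (-7, 4, -5)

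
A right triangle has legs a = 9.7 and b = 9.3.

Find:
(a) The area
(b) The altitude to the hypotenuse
(a) Area = ½ab = ½·9.7·9.3 = 45.105
(b) Hypotenuse c = √(9.7² + 9.3²) = √180.58 = 13.438
    Area = ½·c·h_c  →  h_c = 2·Area/c = 2·45.105/13.438 = 6.713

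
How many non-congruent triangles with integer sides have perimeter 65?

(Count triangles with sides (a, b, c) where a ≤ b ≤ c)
With a ≤ b ≤ c and a + b + c = 65, the triangle inequality a + b > c gives c < 65/2, so c ≤ 32.
Iterate a from 1 to ⌊p/3⌋ = 21; for each a, b ranges from a to ⌊(p−a)/2⌋ with c = p − a − b, keeping only c ≥ b.
Triples: (1, 32, 32), (2, 31, 32), (3, 30, 32), …
Count = 96 triangles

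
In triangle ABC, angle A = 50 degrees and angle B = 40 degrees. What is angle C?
Sum of angles in a triangle = 180 degrees
Third angle = 180 - 50 - 40
Third angle = 90 degrees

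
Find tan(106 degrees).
tan(106 degrees) = -3.4874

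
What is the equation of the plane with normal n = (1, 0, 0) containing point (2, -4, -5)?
d = n·P = (1)(2) + (0)(-4) + (0)(-5) = 2
Plane: x = 2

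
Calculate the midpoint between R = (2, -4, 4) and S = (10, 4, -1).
Midpoint = ((2+10)/2, (-4+4)/2, (4-1)/2) = (6, 0, 1.5)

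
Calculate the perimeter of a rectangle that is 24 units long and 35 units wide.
Perimeter = 2 * (length + width)
Perimeter = 2 * (24 + 35)
Perimeter = 2 * 59
Perimeter = 118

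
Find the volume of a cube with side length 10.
Volume = s³
Volume = 10³
Volume = 1000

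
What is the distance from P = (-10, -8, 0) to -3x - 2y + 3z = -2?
d = |(-3)(-10) + (-2)(-8) + 3(0) - (-2)| / √((-3)² + (-2)² + 3²) = 48/√22 = 10.23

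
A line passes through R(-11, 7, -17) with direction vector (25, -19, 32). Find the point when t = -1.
P(-1) = (-11 + 25(-1), 7 + (-19)(-1), -17 + 32(-1)) = (-36, 26, -49)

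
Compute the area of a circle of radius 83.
Area = pi * r²
Area = pi * 83²
Area = pi * 6889
Area = 21642.43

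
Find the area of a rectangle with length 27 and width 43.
Area = length * width
Area = 27 * 43
Area = 1161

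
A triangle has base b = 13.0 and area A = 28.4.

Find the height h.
A = ½bh  →  h = 2A/b
h = 2·28.4/13.0 = 4.369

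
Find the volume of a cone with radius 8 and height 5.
Volume = (1/3) * pi * r² * h
Volume = (1/3) * pi * 8² * 5
Volume = (1/3) * pi * 64 * 5
Volume = (1/3) * pi * 320
Volume = 335.10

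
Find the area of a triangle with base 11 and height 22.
Area = (1/2) * base * height
Area = (1/2) * 11 * 22
Area = 121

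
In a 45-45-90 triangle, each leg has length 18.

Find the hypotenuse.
Hypotenuse = 18√2 = 25.46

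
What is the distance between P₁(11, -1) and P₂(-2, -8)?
Using the distance formula: d = sqrt((x₂-x₁)² + (y₂-y₁)²)
dx = (-2) - 11 = -13
dy = (-8) - (-1) = -7
d = sqrt((-13)² + (-7)²) = sqrt(169 + 49) = sqrt(218) = 14.76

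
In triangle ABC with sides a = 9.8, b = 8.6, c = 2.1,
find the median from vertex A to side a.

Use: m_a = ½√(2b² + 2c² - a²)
m_a = ½√(2·8.6² + 2·2.1² - 9.8²)
m_a = ½√(147.92 + 8.82 - 96.04) = ½√60.7 = 3.896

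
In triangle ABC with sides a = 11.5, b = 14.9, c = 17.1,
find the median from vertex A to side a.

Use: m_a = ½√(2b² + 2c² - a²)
m_a = ½√(2·14.9² + 2·17.1² - 11.5²)
m_a = ½√(444.02 + 584.82 - 132.25) = ½√896.59 = 14.97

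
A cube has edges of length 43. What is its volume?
Volume = s³
Volume = 43³
Volume = 79507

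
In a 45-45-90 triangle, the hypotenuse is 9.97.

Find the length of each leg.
In a 45-45-90 triangle, hypotenuse = leg·√2  →  leg = hypotenuse/√2
leg = 9.97/√2 = 7.05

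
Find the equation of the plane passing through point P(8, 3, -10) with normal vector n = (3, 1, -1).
d = n·P = (3)(8) + (1)(3) + (-1)(-10) = 37
Plane: 3x + y - z = 37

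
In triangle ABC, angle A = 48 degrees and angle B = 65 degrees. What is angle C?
Sum of angles in a triangle = 180 degrees
Third angle = 180 - 48 - 65
Third angle = 67 degrees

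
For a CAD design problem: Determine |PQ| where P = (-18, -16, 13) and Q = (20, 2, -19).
d = √[(38)² + (18)² + (-32)²] = √2792 = 52.84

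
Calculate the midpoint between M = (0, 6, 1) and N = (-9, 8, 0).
Midpoint = ((0-9)/2, (6+8)/2, (1+0)/2) = (-4.5, 7, 0.5)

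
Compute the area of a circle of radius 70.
Area = pi * r²
Area = pi * 70²
Area = pi * 4900
Area = 15393.80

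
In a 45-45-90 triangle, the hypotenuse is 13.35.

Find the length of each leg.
In a 45-45-90 triangle, hypotenuse = leg·√2  →  leg = hypotenuse/√2
leg = 13.35/√2 = 9.44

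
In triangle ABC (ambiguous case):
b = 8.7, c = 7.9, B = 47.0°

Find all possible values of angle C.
sin(C)/c = sin(B)/b  →  sin(C) = c·sin(B)/b = 7.9·sin(47.0°)/8.7 = 0.664103
C₁ = arcsin(0.664103) = 41.61°,  C₂ = 180° - C₁ = 138.39°
Check C₂: A = 180° - 47.0° - 138.39° = -5.39° ≤ 0, rejected
C = 41.61° (one solution)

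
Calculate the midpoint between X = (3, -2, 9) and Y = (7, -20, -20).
Midpoint = ((3+7)/2, (-2-20)/2, (9-20)/2) = (5, -11, -5.5)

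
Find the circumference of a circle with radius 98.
Circumference = 2 * pi * r
Circumference = 2 * pi * 98
Circumference = 615.75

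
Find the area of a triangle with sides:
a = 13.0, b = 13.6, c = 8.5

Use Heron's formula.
s = (a+b+c)/2 = (13.0+13.6+8.5)/2 = 17.55
A = √(s(s-a)(s-b)(s-c)) = √(17.55·4.55·3.95·9.05)
A = √2854.53 = 53.43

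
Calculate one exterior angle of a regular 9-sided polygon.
Exterior angle of a regular n-gon = 360/n
Exterior angle = 360/9
Exterior angle = 40 degrees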